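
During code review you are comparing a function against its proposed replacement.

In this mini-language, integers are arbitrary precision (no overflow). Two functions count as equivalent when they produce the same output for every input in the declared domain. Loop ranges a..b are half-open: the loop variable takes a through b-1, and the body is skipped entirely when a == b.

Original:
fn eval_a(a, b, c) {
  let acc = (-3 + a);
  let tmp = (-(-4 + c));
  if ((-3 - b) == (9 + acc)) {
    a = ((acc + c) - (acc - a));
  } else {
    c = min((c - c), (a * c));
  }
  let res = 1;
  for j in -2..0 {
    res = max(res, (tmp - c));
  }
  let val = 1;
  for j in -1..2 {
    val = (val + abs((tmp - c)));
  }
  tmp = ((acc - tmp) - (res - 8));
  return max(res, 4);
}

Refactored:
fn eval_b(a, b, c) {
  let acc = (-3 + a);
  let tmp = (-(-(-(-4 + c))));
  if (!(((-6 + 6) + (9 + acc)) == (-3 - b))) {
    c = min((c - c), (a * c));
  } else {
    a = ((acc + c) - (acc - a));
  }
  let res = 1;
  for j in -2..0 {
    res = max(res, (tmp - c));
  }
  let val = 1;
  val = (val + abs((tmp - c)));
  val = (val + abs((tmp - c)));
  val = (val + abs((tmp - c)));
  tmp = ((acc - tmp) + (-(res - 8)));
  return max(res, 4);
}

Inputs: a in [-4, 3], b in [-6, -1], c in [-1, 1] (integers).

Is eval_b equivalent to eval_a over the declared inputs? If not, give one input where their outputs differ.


The two are interchangeable: statement counts differ, plus constant usage differs, plus arithmetic usage differs, plus boolean connective usage differs, plus loop structure differs, plus min/max/abs usage differs, and every declared input agrees.
Spot check at a=0, b=-2, c=-1 — eval_a: acc = -3; tmp = 5; ((-3 - b) == (9 + acc)) -> false; c = 0; res = 1; [j=-2]; res = 5; [j=-1]; res = 5; val = 1; [j=-1]; val = 6; [j=0]; val = 11; [j=1]; val = 16; tmp = -5; return 5. eval_b: acc = -3; tmp = 5; (!(((-6 + 6) + (9 + acc)) == (-3 - b))) -> true; c = 0; res = 1; [j=-2]; res = 5; [j=-1]; res = 5; val = 1; val = 6; val = 11; val = 16; tmp = -5; return 5. Both give 5.
Checked all 144 inputs in the declared domain: the outputs agree on every one.
verdict: equivalent


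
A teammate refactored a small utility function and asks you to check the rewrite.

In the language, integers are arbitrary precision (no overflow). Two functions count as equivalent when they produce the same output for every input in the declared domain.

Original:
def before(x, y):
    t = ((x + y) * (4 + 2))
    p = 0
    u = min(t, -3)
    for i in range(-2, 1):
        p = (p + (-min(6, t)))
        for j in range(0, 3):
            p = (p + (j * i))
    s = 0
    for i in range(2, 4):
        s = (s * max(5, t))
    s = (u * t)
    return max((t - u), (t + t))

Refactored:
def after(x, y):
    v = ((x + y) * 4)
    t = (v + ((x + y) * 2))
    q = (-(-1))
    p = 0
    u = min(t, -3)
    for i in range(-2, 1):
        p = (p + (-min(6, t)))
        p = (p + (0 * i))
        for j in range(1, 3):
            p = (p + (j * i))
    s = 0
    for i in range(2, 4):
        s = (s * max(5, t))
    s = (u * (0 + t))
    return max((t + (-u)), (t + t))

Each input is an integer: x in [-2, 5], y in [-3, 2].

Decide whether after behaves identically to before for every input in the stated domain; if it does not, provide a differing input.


Comparing the listings, the differences include: local variable names differ; and statement counts differ; and loop structure differs; and constant usage differs; and arithmetic usage differs.
One worked example (x=-2, y=-3) — before: t=-30, then p=0, then u=-30, then (i=-2), then p=30, then (j=0), then p=30, then (j=1), then p=28, then (j=2), then p=24, then (i=-1), then p=54, then (j=0), then p=54, then (j=1), then p=53, then (j=2), then p=51, then (i=0), then p=81, then (j=0), then p=81, then (j=1), then p=81, then (j=2), then p=81, then s=0, then (i=2), then s=0, then (i=3), then s=0, then s=900, then returns 0; after: v=-20, then t=-30, then q=1, then p=0, then u=-30, then (i=-2), then p=30, then p=30, then (j=1), then p=28, then (j=2), then p=24, then (i=-1), then p=54, then p=54, then (j=1), then p=53, then (j=2), then p=51, then (i=0), then p=81, then p=81, then (j=1), then p=81, then (j=2), then p=81, then s=0, then (i=2), then s=0, then (i=3), then s=0, then s=900, then returns 0; agreement on 0.
Checked all 48 inputs in the declared domain: the outputs agree on every one.
verdict: equivalent


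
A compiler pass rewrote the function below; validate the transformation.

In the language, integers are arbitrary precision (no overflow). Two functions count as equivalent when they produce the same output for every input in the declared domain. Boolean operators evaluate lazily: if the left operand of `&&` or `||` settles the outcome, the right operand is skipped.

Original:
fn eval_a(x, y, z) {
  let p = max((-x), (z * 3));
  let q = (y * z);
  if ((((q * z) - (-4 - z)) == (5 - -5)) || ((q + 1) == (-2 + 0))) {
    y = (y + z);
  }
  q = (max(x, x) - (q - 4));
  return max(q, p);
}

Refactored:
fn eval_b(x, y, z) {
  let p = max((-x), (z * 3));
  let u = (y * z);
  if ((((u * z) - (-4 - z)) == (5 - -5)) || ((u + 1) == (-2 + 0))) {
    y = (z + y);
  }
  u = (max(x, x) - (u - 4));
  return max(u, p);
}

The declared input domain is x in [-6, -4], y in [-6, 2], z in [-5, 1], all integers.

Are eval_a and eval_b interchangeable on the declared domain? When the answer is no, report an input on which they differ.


The two versions differ — the changes include local variable names differ.
One worked example (x=-5, y=2, z=0) — eval_a: p = 5; q = 0; ((((q * z) - (-4 - z)) == (5 - -5)) || ((q + 1) == (-2 + 0))) -> false; q = -1; return 5; eval_b: p = 5; u = 0; ((((u * z) - (-4 - z)) == (5 - -5)) || ((u + 1) == (-2 + 0))) -> false; u = -1; return 5; agreement on 5.
An exhaustive pass over the 189 declared inputs shows identical outputs.
verdict: equivalent


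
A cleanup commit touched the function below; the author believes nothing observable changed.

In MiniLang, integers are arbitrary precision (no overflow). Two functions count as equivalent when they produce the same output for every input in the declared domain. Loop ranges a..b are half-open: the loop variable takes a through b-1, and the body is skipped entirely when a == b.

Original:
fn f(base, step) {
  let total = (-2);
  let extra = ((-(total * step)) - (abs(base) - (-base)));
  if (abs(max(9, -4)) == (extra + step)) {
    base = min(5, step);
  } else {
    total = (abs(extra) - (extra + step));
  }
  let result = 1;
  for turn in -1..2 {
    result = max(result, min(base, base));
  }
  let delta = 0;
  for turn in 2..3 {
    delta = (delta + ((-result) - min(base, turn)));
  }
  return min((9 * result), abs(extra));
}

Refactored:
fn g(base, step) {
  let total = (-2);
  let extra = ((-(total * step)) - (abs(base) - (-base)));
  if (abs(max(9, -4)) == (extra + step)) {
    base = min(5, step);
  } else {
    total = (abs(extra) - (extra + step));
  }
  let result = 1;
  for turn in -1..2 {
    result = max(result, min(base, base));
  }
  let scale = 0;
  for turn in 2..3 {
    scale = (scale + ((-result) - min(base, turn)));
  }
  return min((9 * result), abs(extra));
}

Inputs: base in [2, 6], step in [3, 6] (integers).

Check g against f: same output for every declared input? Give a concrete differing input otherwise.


The two are interchangeable: local variable names differ, and every declared input agrees.
Spot check at base=3, step=3 — f: total=-2, then extra=0, then (abs(max(9, -4)) == (extra + step)) is false, then total=-3, then result=1, then (turn=-1), then result=3, then (turn=0), then result=3, then (turn=1), then result=3, then delta=0, then (turn=2), then delta=-5, then returns 0. g: total=-2, then extra=0, then (abs(max(9, -4)) == (extra + step)) is false, then total=-3, then result=1, then (turn=-1), then result=3, then (turn=0), then result=3, then (turn=1), then result=3, then scale=0, then (turn=2), then scale=-5, then returns 0. Both give 0.
Sweeping the whole domain (20 inputs) finds no disagreement.
verdict: equivalent


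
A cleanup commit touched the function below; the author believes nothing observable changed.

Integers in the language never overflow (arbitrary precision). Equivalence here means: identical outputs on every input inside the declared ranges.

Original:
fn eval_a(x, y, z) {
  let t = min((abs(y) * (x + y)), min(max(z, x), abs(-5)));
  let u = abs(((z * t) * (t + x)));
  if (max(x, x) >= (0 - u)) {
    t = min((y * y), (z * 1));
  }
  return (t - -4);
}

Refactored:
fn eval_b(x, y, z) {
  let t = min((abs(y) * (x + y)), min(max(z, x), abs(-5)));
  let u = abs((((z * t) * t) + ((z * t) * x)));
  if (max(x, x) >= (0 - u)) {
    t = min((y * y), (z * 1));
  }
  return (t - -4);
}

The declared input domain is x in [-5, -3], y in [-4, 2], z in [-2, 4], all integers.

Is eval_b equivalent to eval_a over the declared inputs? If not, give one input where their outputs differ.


Side by side, the visible changes include: arithmetic usage differs.
One worked example (x=-3, y=-1, z=-1) — eval_a: t = -4; u = 28; (max(x, x) >= (0 - u)) -> true; t = -1; return 3; eval_b: t = -4; u = 28; (max(x, x) >= (0 - u)) -> true; t = -1; return 3; agreement on 3.
Every one of the 147 inputs gives matching results.
verdict: equivalent


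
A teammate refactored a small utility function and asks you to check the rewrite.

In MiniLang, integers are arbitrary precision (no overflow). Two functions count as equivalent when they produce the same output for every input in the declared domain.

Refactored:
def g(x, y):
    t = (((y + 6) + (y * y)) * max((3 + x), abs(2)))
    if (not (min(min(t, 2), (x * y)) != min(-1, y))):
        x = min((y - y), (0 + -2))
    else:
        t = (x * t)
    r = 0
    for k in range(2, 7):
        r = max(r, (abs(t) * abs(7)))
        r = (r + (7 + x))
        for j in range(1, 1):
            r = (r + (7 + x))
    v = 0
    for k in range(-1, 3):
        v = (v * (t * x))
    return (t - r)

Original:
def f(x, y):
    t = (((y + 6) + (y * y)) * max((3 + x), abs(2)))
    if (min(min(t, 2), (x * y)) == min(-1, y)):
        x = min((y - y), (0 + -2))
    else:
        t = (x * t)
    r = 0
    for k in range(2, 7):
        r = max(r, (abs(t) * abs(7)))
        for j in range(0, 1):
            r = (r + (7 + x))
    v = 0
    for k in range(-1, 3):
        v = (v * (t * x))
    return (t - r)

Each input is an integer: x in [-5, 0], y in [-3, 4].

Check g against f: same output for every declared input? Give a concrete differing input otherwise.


Reading the diff, among the changes: arithmetic usage differs, and comparison usage differs, and statement counts differ, and constant usage differs, and boolean connective usage differs, and loop structure differs.
As a probe, take x=0, y=2: f runs t = 36; (min(min(t, 2), (x * y)) == min(-1, y)) -> false; t = 0; r = 0; [k=2]; r = 0; [j=0]; r = 7; [k=3]; r = 7; [j=0]; r = 14; [k=4]; r = 14; [j=0]; r = 21; [k=5]; r = 21; [j=0]; r = 28; [k=6]; r = 28; [j=0]; r = 35; v = 0; [k=-1]; v = 0; [k=0]; v = 0; [k=1]; v = 0; [k=2]; v = 0; return -35; g runs t = 36; (not (min(min(t, 2), (x * y)) != min(-1, y))) -> false; t = 0; r = 0; [k=2]; r = 0; r = 7; the j loop: no iterations; [k=3]; r = 7; r = 14; the j loop: no iterations; [k=4]; r = 14; r = 21; the j loop: no iterations; [k=5]; r = 21; r = 28; the j loop: no iterations; [k=6]; r = 28; r = 35; the j loop: no iterations; v = 0; [k=-1]; v = 0; [k=0]; v = 0; [k=1]; v = 0; [k=2]; v = 0; return -35; both end at -35.
Sweeping the whole domain (48 inputs) finds no disagreement.
verdict: equivalent


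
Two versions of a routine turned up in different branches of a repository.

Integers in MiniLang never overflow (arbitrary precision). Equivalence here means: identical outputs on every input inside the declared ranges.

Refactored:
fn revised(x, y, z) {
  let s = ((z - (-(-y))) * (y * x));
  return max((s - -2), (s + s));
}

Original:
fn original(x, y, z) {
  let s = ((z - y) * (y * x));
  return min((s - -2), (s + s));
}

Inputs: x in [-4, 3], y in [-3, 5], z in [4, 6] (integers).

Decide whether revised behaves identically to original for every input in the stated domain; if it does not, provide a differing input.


These are not equivalent — on x=-4, y=-3, z=4 the outputs split (86 vs 168).
original: s=84, then returns 86
revised: s=84, then returns 168
verdict: not equivalent; witness: x=-4, y=-3, z=4


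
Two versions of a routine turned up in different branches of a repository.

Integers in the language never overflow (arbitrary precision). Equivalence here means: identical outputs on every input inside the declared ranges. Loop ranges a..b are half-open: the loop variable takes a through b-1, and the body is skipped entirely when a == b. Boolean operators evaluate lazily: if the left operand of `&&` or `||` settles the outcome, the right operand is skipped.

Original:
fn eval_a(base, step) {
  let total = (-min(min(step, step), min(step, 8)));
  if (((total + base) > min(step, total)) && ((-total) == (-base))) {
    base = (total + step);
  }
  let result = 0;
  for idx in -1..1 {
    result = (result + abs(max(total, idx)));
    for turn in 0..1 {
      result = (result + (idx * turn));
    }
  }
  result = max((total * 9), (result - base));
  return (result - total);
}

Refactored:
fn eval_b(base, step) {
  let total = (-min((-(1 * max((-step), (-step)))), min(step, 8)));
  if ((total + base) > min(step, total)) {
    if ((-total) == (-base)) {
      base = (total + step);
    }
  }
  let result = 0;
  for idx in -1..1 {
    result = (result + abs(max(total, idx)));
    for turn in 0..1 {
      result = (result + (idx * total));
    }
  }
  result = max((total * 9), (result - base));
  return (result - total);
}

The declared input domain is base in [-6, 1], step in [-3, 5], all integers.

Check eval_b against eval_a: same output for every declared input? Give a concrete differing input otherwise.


Evaluate both at base=-6, step=1.
eval_a: total becomes -1; next (((total + base) > min(step, total)) && ((-total) == (-base))) evaluates to false; next result becomes 0; next at idx=-1:; next result becomes 1; next at turn=0:; next result becomes 1; next at idx=0:; next result becomes 1; next at turn=0:; next result becomes 1; next result becomes 7; next final value 8
eval_b: total becomes -1; next ((total + base) > min(step, total)) evaluates to false; next result becomes 0; next at idx=-1:; next result becomes 1; next at turn=0:; next result becomes 2; next at idx=0:; next result becomes 2; next at turn=0:; next result becomes 2; next result becomes 8; next final value 9
8 != 9, so the rewrite changes behavior.
verdict: not equivalent; witness: base=-6, step=1


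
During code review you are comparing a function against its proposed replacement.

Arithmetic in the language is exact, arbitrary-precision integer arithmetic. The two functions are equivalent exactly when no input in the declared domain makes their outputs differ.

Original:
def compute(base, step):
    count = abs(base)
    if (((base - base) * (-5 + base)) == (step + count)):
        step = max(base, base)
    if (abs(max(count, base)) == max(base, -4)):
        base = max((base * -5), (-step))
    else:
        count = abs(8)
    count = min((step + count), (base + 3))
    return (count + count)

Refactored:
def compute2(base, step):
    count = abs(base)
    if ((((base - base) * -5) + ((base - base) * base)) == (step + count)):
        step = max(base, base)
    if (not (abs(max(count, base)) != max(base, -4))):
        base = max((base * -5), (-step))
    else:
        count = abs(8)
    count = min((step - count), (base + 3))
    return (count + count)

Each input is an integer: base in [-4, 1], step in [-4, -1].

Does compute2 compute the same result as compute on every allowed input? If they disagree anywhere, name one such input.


The rewrite breaks on base=-4, step=-4, where the results are -2 and -24.
compute: count=4, then (((base - base) * (-5 + base)) == (step + count)) is true, then step=-4, then (abs(max(count, base)) == max(base, -4)) is false, then count=8, then count=-1, then returns -2
compute2: count=4, then ((((base - base) * -5) + ((base - base) * base)) == (step + count)) is true, then step=-4, then (not (abs(max(count, base)) != max(base, -4))) is false, then count=8, then count=-12, then returns -24
verdict: not equivalent; witness: base=-4, step=-4


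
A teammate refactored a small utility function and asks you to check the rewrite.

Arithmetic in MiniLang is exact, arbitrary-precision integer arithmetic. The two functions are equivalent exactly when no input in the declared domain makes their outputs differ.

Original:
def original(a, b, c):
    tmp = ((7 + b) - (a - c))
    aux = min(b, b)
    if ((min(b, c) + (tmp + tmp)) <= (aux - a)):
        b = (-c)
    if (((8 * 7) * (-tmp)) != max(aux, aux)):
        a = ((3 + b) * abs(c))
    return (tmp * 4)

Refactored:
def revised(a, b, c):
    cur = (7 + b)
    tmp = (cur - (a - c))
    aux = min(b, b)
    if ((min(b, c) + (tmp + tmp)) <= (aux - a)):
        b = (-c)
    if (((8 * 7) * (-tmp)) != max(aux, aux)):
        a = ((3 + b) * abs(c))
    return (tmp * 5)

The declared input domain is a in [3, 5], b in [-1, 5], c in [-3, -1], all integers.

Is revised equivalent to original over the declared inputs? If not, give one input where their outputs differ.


Consider the input a=3, b=-1, c=-2.
original: tmp=1, then aux=-1, then ((min(b, c) + (tmp + tmp)) <= (aux - a)) is false, then (((8 * 7) * (-tmp)) != max(aux, aux)) is true, then a=4, then returns 4
revised: cur=6, then tmp=1, then aux=-1, then ((min(b, c) + (tmp + tmp)) <= (aux - a)) is false, then (((8 * 7) * (-tmp)) != max(aux, aux)) is true, then a=4, then returns 5
4 and 5 differ, so these are not the same function on this domain.
verdict: not equivalent; witness: a=3, b=-1, c=-2


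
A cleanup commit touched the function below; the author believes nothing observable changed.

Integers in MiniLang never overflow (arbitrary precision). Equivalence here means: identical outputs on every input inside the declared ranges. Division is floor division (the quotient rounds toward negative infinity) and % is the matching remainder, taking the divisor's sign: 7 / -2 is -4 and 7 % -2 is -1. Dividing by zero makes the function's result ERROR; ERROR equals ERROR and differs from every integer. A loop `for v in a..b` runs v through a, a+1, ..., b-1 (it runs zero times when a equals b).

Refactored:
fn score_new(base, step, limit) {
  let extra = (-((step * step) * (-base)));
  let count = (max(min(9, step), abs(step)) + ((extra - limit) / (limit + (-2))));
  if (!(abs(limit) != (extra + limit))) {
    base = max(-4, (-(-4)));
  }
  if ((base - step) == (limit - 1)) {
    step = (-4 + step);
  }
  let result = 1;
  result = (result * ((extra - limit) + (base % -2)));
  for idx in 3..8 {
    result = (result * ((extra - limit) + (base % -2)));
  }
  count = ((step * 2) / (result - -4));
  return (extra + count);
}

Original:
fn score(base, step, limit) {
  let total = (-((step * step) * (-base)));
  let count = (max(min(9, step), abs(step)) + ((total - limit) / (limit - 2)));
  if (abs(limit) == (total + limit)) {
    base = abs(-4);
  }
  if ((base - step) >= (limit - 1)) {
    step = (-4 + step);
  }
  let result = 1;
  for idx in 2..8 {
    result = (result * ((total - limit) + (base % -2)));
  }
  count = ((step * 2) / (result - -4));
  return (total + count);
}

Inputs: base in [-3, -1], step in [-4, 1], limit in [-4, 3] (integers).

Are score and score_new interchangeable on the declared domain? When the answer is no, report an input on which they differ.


These are not equivalent — on base=-3, step=-1, limit=-4 the outputs split (-6 vs -4).
score: total becomes -3; next count becomes 0; next (abs(limit) == (total + limit)) evaluates to false; next ((base - step) >= (limit - 1)) evaluates to true; next step becomes -5; next result becomes 1; next at idx=2:; next result becomes 0; next at idx=3:; next result becomes 0; next at idx=4:; next result becomes 0; next at idx=5:; next result becomes 0; next at idx=6:; next result becomes 0; next at idx=7:; next result becomes 0; next count becomes -3; next final value -6
score_new: extra becomes -3; next count becomes 0; next (!(abs(limit) != (extra + limit))) evaluates to false; next ((base - step) == (limit - 1)) evaluates to false; next result becomes 1; next result becomes 0; next at idx=3:; next result becomes 0; next at idx=4:; next result becomes 0; next at idx=5:; next result becomes 0; next at idx=6:; next result becomes 0; next at idx=7:; next result becomes 0; next count becomes -1; next final value -4
verdict: not equivalent; witness: base=-3, step=-1, limit=-4


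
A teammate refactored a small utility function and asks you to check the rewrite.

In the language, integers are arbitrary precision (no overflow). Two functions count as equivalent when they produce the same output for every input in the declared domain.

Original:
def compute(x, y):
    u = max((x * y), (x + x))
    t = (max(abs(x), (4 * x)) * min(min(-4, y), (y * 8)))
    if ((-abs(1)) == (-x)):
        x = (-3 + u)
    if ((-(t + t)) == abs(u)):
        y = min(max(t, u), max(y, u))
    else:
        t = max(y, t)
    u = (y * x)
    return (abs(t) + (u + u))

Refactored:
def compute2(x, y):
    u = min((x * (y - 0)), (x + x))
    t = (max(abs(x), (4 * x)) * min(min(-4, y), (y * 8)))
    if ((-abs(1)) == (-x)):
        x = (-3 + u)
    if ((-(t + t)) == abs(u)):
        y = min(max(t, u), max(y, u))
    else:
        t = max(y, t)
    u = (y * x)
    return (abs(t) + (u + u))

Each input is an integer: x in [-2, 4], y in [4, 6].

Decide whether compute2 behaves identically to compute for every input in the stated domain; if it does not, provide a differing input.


Take x=1, y=4.
compute: u=4, then t=-16, then ((-abs(1)) == (-x)) is true, then x=1, then ((-(t + t)) == abs(u)) is false, then t=4, then u=4, then returns 12
compute2: u=2, then t=-16, then ((-abs(1)) == (-x)) is true, then x=-1, then ((-(t + t)) == abs(u)) is false, then t=4, then u=-4, then returns -4
12 vs -4 — the two versions disagree here.
verdict: not equivalent; witness: x=1, y=4


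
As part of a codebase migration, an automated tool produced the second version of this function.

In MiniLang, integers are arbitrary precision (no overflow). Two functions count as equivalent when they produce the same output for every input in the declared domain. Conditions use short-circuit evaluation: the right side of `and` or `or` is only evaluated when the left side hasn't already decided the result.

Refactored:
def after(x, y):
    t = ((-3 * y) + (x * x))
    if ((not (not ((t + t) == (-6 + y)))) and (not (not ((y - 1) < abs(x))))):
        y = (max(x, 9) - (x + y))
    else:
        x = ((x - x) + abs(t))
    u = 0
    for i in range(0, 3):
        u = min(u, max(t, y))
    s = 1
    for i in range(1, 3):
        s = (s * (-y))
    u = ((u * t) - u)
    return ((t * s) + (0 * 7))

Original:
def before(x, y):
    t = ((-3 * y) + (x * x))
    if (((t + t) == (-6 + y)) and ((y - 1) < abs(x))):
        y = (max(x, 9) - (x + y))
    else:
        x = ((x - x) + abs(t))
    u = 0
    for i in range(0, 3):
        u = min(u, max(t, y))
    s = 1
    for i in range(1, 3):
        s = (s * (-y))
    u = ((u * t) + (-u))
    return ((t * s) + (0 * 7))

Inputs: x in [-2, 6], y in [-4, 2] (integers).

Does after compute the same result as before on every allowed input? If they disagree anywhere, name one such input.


Comparing the listings, the differences include: boolean connective usage differs; also arithmetic usage differs.
As a probe, take x=4, y=1: before runs t becomes 13; next (((t + t) == (-6 + y)) and ((y - 1) < abs(x))) evaluates to false; next x becomes 13; next u becomes 0; next at i=0:; next u becomes 0; next at i=1:; next u becomes 0; next at i=2:; next u becomes 0; next s becomes 1; next at i=1:; next s becomes -1; next at i=2:; next s becomes 1; next u becomes 0; next final value 13; after runs t becomes 13; next ((not (not ((t + t) == (-6 + y)))) and (not (not ((y - 1) < abs(x))))) evaluates to false; next x becomes 13; next u becomes 0; next at i=0:; next u becomes 0; next at i=1:; next u becomes 0; next at i=2:; next u becomes 0; next s becomes 1; next at i=1:; next s becomes -1; next at i=2:; next s becomes 1; next u becomes 0; next final value 13; both end at 13.
Every one of the 63 inputs gives matching results.
verdict: equivalent


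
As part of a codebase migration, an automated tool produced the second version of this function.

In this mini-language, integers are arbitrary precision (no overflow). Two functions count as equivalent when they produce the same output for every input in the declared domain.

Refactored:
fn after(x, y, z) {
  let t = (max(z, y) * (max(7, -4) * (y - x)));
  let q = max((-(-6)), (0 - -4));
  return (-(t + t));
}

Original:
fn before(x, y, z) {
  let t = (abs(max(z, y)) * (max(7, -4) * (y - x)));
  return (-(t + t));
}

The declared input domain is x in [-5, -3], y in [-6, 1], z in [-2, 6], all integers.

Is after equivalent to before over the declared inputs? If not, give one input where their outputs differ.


These are not equivalent — on x=-5, y=-6, z=-2 the outputs split (28 vs -28).
before: t := -14 | result 28
after: t := 14 | q := 6 | result -28
verdict: not equivalent; witness: x=-5, y=-6, z=-2


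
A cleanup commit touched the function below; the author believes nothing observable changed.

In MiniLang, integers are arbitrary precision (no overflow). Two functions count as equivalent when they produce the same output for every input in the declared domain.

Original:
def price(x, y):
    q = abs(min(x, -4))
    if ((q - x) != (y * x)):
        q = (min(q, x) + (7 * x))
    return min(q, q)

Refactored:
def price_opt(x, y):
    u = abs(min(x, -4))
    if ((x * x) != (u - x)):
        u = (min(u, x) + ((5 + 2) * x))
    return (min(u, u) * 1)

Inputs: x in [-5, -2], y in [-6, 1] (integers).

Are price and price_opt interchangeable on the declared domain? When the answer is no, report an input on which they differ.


These are not equivalent — on x=-5, y=-2 the outputs split (5 vs -40).
price: q = 5; ((q - x) != (y * x)) -> false; return 5
price_opt: u = 5; ((x * x) != (u - x)) -> true; u = -40; return -40
verdict: not equivalent; witness: x=-5, y=-2


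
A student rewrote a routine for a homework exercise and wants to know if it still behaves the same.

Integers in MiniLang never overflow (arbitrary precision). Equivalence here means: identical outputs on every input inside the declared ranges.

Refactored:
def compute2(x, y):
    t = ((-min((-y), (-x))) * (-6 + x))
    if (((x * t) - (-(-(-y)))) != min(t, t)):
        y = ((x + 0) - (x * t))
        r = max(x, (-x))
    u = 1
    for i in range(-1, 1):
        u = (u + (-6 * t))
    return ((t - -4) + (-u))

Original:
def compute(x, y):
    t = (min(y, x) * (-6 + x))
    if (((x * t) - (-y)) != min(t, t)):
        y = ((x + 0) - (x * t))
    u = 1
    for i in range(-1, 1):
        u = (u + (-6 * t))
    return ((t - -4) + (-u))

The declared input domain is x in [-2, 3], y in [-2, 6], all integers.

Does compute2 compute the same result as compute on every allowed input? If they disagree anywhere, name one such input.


There is a counterexample at x=-2, y=-1: 211 on one side, 107 on the other.
compute: t := 16 | (((x * t) - (-y)) != min(t, t)): true | y := 30 | u := 1 | iter i=-1: | u := -95 | iter i=0: | u := -191 | result 211
compute2: t := 8 | (((x * t) - (-(-(-y)))) != min(t, t)): true | y := 14 | r := 2 | u := 1 | iter i=-1: | u := -47 | iter i=0: | u := -95 | result 107
verdict: not equivalent; witness: x=-2, y=-1


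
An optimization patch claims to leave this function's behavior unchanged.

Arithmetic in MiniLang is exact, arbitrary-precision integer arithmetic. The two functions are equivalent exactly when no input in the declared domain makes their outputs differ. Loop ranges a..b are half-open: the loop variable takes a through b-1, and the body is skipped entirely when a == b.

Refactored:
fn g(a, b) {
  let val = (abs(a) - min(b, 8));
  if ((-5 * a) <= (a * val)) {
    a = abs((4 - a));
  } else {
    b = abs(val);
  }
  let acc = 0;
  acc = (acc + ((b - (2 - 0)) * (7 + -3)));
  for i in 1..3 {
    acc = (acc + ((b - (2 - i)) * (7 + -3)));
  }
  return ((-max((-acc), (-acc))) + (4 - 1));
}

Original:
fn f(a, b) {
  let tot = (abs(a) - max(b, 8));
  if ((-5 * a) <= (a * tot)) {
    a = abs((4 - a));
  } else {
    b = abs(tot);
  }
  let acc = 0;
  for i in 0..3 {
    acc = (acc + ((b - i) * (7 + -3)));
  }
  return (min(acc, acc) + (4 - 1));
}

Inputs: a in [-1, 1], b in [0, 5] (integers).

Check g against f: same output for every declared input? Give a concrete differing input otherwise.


Try a=-1, b=0.
f: tot=-7, then ((-5 * a) <= (a * tot)) is true, then a=5, then acc=0, then (i=0), then acc=0, then (i=1), then acc=-4, then (i=2), then acc=-12, then returns -9
g: val=1, then ((-5 * a) <= (a * val)) is false, then b=1, then acc=0, then acc=-4, then (i=1), then acc=-4, then (i=2), then acc=0, then returns 3
-9 vs 3 — the two versions disagree here.
verdict: not equivalent; witness: a=-1, b=0


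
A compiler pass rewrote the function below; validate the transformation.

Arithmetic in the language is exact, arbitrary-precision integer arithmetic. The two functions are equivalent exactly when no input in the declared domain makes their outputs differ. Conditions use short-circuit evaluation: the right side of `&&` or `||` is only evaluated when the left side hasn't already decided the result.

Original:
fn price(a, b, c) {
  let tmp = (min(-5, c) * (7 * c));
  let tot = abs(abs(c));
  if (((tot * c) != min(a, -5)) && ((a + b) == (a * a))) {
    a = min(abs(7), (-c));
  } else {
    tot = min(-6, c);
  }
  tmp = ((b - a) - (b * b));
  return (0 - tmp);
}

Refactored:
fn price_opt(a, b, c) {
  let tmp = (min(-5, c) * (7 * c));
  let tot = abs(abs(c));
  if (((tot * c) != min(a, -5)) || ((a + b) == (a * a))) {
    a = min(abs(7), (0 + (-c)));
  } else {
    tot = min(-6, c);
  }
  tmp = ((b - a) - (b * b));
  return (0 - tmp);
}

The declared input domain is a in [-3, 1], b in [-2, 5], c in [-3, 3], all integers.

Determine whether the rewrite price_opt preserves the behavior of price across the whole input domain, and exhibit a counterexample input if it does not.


The rewrite breaks on a=-3, b=-2, c=-3, where the results are 3 and 9.
price: tmp becomes 105; next tot becomes 3; next (((tot * c) != min(a, -5)) && ((a + b) == (a * a))) evaluates to false; next tot becomes -6; next tmp becomes -3; next final value 3
price_opt: tmp becomes 105; next tot becomes 3; next (((tot * c) != min(a, -5)) || ((a + b) == (a * a))) evaluates to true; next a becomes 3; next tmp becomes -9; next final value 9
verdict: not equivalent; witness: a=-3, b=-2, c=-3


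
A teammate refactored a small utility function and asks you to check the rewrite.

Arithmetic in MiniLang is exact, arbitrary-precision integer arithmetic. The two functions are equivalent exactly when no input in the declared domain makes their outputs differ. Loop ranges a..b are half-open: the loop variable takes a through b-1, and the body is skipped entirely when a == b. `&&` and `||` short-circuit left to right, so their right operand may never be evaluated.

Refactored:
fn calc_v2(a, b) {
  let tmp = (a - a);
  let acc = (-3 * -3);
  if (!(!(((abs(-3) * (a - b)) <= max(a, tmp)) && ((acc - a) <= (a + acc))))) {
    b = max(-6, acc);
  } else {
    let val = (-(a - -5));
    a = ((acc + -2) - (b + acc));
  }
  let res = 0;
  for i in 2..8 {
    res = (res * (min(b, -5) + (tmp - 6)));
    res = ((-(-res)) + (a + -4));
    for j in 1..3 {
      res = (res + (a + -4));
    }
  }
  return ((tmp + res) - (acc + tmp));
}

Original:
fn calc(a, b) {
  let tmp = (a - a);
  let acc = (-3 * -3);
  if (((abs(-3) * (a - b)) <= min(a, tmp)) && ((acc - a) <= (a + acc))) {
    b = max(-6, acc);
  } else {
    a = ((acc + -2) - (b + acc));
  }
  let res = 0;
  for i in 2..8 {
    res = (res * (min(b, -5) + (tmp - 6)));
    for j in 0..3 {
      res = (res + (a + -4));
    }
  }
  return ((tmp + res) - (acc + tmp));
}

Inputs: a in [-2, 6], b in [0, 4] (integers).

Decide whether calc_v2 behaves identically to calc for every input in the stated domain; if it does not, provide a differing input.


On input a=3, b=2, calc returns 3543111 while calc_v2 returns 442881.
verdict: not equivalent; witness: a=3, b=2


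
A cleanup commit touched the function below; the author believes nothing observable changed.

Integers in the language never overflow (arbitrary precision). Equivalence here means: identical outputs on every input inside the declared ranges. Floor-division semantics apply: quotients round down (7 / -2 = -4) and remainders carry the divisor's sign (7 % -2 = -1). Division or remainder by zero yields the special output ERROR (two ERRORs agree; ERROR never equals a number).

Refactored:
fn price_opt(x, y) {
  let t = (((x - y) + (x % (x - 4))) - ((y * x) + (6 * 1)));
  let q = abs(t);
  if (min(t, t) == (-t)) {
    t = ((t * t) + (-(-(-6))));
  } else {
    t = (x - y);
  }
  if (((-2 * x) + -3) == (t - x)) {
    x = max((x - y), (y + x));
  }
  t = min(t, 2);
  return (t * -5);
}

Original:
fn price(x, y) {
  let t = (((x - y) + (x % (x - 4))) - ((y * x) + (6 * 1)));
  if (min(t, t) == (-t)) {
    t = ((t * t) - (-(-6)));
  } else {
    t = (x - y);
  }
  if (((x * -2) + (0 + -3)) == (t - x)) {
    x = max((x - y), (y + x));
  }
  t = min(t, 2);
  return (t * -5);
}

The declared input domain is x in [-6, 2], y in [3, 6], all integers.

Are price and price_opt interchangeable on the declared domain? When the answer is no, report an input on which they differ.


Comparing the listings, the differences include: arithmetic usage differs, and statement counts differ, and constant usage differs, and local variable names differ, and min/max/abs usage differs.
Spot check at x=1, y=5 — price: t := -17 | (min(t, t) == (-t)): false | t := -4 | (((x * -2) + (0 + -3)) == (t - x)): true | x := 6 | t := -4 | result 20. price_opt: t := -17 | q := 17 | (min(t, t) == (-t)): false | t := -4 | (((-2 * x) + -3) == (t - x)): true | x := 6 | t := -4 | result 20. Both give 20.
Across all 36 domain points the two functions coincide.
verdict: equivalent


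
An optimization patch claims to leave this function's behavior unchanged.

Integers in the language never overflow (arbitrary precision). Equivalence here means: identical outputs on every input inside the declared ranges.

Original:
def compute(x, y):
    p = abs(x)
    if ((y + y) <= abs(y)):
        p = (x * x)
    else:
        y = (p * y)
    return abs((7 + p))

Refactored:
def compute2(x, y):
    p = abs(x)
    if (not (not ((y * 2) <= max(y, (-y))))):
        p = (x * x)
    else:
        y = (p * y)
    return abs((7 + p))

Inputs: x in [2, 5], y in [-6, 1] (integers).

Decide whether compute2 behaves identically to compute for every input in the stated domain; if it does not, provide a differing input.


The two versions differ — the changes include min/max/abs usage differs; also constant usage differs; also arithmetic usage differs; also boolean connective usage differs.
Spot check at x=5, y=-6 — compute: p = 5; ((y + y) <= abs(y)) -> true; p = 25; return 32. compute2: p = 5; (not (not ((y * 2) <= max(y, (-y))))) -> true; p = 25; return 32. Both give 32.
Sweeping the whole domain (32 inputs) finds no disagreement.
verdict: equivalent


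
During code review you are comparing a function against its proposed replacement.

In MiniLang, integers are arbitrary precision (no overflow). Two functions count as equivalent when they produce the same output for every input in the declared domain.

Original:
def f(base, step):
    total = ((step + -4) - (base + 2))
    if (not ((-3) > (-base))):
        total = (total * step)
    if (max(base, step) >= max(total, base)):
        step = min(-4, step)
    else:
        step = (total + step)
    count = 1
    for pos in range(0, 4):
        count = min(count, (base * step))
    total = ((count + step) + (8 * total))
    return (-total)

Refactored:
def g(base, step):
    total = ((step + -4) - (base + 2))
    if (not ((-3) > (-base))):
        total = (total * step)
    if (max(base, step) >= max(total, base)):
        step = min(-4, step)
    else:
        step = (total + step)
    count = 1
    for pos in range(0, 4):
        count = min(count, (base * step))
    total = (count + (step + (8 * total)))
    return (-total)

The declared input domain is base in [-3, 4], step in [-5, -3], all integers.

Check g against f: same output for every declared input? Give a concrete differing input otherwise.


The two are interchangeable: same computation, different form, and every declared input agrees.
As a probe, take base=-1, step=-4: f runs total := -9 | (not ((-3) > (-base))): true | total := 36 | (max(base, step) >= max(total, base)): false | step := 32 | count := 1 | iter pos=0: | count := -32 | iter pos=1: | count := -32 | iter pos=2: | count := -32 | iter pos=3: | count := -32 | total := 288 | result -288; g runs total := -9 | (not ((-3) > (-base))): true | total := 36 | (max(base, step) >= max(total, base)): false | step := 32 | count := 1 | iter pos=0: | count := -32 | iter pos=1: | count := -32 | iter pos=2: | count := -32 | iter pos=3: | count := -32 | total := 288 | result -288; both end at -288.
An exhaustive pass over the 24 declared inputs shows identical outputs.
verdict: equivalent


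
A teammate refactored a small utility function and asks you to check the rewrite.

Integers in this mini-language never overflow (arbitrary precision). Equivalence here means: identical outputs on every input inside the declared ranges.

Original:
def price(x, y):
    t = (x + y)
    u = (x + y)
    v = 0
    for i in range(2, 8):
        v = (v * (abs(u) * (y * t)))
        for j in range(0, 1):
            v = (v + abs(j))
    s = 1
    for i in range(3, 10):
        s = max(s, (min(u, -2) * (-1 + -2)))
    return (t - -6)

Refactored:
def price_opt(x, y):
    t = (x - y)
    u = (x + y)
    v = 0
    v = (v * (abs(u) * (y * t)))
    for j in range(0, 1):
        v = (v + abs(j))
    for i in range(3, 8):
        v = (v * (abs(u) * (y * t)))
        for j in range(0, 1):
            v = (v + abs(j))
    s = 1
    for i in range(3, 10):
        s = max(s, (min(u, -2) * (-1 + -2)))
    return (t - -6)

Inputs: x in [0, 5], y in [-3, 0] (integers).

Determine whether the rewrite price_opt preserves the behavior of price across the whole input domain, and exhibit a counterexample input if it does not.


Run the pair on x=0, y=-3.
price: t=-3, then u=-3, then v=0, then (i=2), then v=0, then (j=0), then v=0, then (i=3), then v=0, then (j=0), then v=0, then (i=4), then v=0, then (j=0), then v=0, then (i=5), then v=0, then (j=0), then v=0, then (i=6), then v=0, then (j=0), then v=0, then (i=7), then v=0, then (j=0), then v=0, then s=1, then (i=3), then s=9, then (i=4), then s=9, then (i=5), then s=9, then (i=6), then s=9, then (i=7), then s=9, then (i=8), then s=9, then (i=9), then s=9, then returns 3
price_opt: t=3, then u=-3, then v=0, then v=0, then (j=0), then v=0, then (i=3), then v=0, then (j=0), then v=0, then (i=4), then v=0, then (j=0), then v=0, then (i=5), then v=0, then (j=0), then v=0, then (i=6), then v=0, then (j=0), then v=0, then (i=7), then v=0, then (j=0), then v=0, then s=1, then (i=3), then s=9, then (i=4), then s=9, then (i=5), then s=9, then (i=6), then s=9, then (i=7), then s=9, then (i=8), then s=9, then (i=9), then s=9, then returns 9
3 and 9 differ, so these are not the same function on this domain.
verdict: not equivalent; witness: x=0, y=-3


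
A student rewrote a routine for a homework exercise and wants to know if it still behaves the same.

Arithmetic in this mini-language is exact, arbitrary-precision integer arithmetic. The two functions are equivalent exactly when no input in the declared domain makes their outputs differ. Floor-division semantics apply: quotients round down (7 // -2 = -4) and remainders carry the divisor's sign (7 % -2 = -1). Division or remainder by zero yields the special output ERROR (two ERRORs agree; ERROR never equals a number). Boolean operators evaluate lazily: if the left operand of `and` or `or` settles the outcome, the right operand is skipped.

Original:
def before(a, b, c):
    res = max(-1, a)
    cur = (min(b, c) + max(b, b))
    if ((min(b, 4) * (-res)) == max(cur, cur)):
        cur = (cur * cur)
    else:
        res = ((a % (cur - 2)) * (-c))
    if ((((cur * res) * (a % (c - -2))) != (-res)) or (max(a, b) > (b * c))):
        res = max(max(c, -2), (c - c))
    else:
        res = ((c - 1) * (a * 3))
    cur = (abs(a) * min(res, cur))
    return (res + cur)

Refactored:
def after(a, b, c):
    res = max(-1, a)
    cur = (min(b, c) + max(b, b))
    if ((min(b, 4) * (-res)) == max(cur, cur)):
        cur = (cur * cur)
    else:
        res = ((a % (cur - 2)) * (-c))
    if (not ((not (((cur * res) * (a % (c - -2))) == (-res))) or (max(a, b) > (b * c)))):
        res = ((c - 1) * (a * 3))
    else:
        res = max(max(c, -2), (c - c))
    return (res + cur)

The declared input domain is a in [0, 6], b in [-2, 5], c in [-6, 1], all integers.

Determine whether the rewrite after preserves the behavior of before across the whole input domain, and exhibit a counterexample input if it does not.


There is a counterexample at a=0, b=-2, c=-6: 0 on one side, -8 on the other.
before: res=0, then cur=-8, then ((min(b, 4) * (-res)) == max(cur, cur)) is false, then res=0, then ((((cur * res) * (a % (c - -2))) != (-res)) or (max(a, b) > (b * c))) is false, then res=0, then cur=0, then returns 0
after: res=0, then cur=-8, then ((min(b, 4) * (-res)) == max(cur, cur)) is false, then res=0, then (not ((not (((cur * res) * (a % (c - -2))) == (-res))) or (max(a, b) > (b * c)))) is true, then res=0, then returns -8
verdict: not equivalent; witness: a=0, b=-2, c=-6
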